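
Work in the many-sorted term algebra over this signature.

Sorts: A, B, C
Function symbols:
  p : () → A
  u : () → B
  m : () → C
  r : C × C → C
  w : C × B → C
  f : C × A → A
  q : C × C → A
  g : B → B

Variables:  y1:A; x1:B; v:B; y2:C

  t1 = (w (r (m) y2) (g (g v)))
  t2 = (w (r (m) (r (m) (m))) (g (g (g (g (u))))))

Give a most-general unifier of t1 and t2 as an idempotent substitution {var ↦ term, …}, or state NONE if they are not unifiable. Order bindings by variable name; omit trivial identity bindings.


{v ↦ (g (g (u))), y2 ↦ (r (m) (m))}


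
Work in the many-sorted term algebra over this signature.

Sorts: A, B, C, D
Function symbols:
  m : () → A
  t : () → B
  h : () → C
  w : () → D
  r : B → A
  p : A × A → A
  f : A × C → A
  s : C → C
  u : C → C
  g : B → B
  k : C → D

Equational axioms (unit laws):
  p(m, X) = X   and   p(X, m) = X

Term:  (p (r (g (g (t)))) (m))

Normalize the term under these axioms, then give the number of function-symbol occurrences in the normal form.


1. (p (r (g (g (t)))) (m))  →  (r (g (g (t))))
normal form: (r (g (g (t))))

size = 4


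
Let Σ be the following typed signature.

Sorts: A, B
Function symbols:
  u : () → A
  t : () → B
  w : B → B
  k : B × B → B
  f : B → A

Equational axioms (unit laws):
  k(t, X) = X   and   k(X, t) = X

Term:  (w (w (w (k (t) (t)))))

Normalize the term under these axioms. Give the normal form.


normal form = (w (w (w (t))))

1. (w (w (w (k (t) (t)))))  →  (w (w (w (t))))


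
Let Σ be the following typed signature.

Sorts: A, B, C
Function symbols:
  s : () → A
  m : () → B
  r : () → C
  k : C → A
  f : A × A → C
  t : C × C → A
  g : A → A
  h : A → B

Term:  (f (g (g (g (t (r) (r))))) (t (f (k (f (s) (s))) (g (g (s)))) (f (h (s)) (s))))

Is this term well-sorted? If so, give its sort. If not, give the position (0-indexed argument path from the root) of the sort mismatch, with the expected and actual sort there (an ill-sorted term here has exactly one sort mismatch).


ill-sorted at position [1, 1, 0]: expected A, got B

          (r) : C
          (r) : C
        (t (r) (r)) : A
      (g (t (r) (r))) : A
    (g (g (t (r) (r)))) : A
  (g (g (g (t (r) (r))))) : A
          (s) : A
          (s) : A
        (f (s) (s)) : C
      (k (f (s) (s))) : A
          (s) : A
        (g (s)) : A
      (g (g (s))) : A
    (f (k (f (s) (s))) (g (g (s)))) : C
        (s) : A
      (h (s)) : B
      (s) : A
    (f (h (s)) (s)) : ✗ arg 0 at [1, 1, 0] has sort B, expected A


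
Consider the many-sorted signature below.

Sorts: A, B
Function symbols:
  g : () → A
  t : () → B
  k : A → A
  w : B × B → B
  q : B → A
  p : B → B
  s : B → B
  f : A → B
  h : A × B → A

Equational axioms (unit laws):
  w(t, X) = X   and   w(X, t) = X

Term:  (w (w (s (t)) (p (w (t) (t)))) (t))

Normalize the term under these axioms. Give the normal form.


1. (w (w (s (t)) (p (w (t) (t)))) (t))  →  (w (s (t)) (p (w (t) (t))))
2. (w (s (t)) (p (w (t) (t))))  →  (w (s (t)) (p (t)))

normal form = (w (s (t)) (p (t)))


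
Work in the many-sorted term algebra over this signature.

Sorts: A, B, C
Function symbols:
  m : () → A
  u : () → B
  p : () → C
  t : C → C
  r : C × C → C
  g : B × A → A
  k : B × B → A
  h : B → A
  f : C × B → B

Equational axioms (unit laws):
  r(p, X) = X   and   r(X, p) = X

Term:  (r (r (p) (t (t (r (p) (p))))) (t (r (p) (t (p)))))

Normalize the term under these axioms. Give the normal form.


normal form = (r (t (t (p))) (t (t (p))))

1. (r (r (p) (t (t (r (p) (p))))) (t (r (p) (t (p)))))  →  (r (t (t (r (p) (p)))) (t (r (p) (t (p)))))
2. (r (t (t (r (p) (p)))) (t (r (p) (t (p)))))  →  (r (t (t (p))) (t (r (p) (t (p)))))
3. (r (t (t (p))) (t (r (p) (t (p)))))  →  (r (t (t (p))) (t (t (p))))


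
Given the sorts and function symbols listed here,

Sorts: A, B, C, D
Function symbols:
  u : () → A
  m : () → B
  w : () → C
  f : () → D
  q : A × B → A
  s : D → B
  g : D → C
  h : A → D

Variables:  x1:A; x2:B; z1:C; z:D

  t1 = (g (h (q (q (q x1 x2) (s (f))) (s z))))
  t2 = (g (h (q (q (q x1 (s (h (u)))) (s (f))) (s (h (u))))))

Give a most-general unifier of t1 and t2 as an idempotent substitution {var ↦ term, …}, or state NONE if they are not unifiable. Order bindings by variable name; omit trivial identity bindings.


{x2 ↦ (s (h (u))), z ↦ (h (u))}


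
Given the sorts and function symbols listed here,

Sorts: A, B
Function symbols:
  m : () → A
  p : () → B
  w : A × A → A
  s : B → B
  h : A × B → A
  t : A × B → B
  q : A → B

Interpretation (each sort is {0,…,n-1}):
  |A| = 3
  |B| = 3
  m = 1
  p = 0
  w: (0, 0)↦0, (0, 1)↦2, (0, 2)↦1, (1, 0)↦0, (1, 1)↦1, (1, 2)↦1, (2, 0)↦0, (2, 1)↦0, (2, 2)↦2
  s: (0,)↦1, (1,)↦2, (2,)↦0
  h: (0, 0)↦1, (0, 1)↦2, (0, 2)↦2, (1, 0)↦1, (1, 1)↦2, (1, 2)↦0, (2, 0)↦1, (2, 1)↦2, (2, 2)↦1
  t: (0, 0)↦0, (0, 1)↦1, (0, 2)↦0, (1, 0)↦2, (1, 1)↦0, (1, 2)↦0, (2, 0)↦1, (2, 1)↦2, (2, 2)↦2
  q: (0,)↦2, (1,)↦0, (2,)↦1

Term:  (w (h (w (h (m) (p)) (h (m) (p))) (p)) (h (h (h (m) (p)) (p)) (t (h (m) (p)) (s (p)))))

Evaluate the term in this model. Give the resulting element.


value = 1

  m = 1
  p = 0
  (h (m) (p)) = h(1, 0) = 1
  m = 1
  p = 0
  (h (m) (p)) = h(1, 0) = 1
  (w (h (m) (p)) (h (m) (p))) = w(1, 1) = 1
  p = 0
  (h (w (h (m) (p)) (h (m) (p))) (p)) = h(1, 0) = 1
  m = 1
  p = 0
  (h (m) (p)) = h(1, 0) = 1
  p = 0
  (h (h (m) (p)) (p)) = h(1, 0) = 1
  m = 1
  p = 0
  (h (m) (p)) = h(1, 0) = 1
  p = 0
  (s (p)) = s(0,) = 1
  (t (h (m) (p)) (s (p))) = t(1, 1) = 0
  (h (h (h (m) (p)) (p)) (t (h (m) (p)) (s (p)))) = h(1, 0) = 1
  (w (h (w (h (m) (p)) (h (m) (p))) (p)) (h (h (h (m) (p)) (p)) (t (h (m) (p)) (s (p))))) = w(1, 1) = 1


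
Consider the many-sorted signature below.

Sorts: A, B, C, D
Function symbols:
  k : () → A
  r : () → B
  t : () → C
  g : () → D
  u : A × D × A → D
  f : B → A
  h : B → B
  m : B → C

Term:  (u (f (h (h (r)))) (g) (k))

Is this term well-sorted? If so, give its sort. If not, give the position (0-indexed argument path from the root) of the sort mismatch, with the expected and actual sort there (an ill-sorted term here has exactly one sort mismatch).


        (r) : B
      (h (r)) : B
    (h (h (r))) : B
  (f (h (h (r)))) : A
  (g) : D
  (k) : A
(u (f (h (h (r)))) (g) (k)) : D

well-sorted; sort = D


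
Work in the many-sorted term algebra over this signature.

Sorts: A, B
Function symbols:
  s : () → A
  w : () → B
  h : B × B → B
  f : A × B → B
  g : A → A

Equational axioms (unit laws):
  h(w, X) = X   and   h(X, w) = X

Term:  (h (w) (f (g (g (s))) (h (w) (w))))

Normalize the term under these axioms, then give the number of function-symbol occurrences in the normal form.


size = 5

1. (h (w) (f (g (g (s))) (h (w) (w))))  →  (f (g (g (s))) (h (w) (w)))
2. (f (g (g (s))) (h (w) (w)))  →  (f (g (g (s))) (w))
normal form: (f (g (g (s))) (w))


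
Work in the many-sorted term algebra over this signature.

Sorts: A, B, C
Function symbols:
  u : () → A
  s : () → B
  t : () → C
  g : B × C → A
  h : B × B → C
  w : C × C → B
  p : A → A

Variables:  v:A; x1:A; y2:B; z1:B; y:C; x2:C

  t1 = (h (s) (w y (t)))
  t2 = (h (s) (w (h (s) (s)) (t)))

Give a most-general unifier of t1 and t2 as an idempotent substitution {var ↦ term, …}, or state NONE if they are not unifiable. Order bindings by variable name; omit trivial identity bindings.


{y ↦ (h (s) (s))}


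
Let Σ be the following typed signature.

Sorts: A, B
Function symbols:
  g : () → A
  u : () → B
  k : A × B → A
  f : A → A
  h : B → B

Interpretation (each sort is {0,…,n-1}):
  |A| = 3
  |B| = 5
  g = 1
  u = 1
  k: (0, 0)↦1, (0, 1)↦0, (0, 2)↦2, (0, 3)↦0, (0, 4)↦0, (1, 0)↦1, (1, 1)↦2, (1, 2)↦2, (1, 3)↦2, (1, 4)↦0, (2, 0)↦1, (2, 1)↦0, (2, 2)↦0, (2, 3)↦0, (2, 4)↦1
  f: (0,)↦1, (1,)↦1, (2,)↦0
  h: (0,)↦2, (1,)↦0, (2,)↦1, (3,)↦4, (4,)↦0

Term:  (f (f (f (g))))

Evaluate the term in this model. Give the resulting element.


value = 1

  g = 1
  (f (g)) = f(1,) = 1
  (f (f (g))) = f(1,) = 1
  (f (f (f (g)))) = f(1,) = 1


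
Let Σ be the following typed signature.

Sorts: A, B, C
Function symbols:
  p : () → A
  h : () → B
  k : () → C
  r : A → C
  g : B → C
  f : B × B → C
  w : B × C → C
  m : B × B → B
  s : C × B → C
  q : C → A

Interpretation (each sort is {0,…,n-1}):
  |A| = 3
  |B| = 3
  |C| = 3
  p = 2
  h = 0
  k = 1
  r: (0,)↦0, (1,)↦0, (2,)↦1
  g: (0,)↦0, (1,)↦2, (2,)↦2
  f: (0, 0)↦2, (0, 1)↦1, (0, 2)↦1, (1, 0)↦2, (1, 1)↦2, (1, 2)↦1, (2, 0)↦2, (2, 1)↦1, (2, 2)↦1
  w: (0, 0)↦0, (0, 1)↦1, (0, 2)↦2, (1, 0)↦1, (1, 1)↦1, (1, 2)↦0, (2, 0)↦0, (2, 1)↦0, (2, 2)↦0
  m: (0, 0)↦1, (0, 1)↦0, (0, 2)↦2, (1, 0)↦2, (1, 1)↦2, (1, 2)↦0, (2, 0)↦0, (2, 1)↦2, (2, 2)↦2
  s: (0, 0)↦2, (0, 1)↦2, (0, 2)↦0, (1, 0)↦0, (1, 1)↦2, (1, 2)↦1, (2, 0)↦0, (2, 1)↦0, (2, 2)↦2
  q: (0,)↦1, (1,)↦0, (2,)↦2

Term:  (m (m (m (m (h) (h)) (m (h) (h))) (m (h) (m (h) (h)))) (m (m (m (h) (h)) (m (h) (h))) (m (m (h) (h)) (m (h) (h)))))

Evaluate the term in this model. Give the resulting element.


  h = 0
  h = 0
  (m (h) (h)) = m(0, 0) = 1
  h = 0
  h = 0
  (m (h) (h)) = m(0, 0) = 1
  (m (m (h) (h)) (m (h) (h))) = m(1, 1) = 2
  h = 0
  h = 0
  h = 0
  (m (h) (h)) = m(0, 0) = 1
  (m (h) (m (h) (h))) = m(0, 1) = 0
  (m (m (m (h) (h)) (m (h) (h))) (m (h) (m (h) (h)))) = m(2, 0) = 0
  h = 0
  h = 0
  (m (h) (h)) = m(0, 0) = 1
  h = 0
  h = 0
  (m (h) (h)) = m(0, 0) = 1
  (m (m (h) (h)) (m (h) (h))) = m(1, 1) = 2
  h = 0
  h = 0
  (m (h) (h)) = m(0, 0) = 1
  h = 0
  h = 0
  (m (h) (h)) = m(0, 0) = 1
  (m (m (h) (h)) (m (h) (h))) = m(1, 1) = 2
  (m (m (m (h) (h)) (m (h) (h))) (m (m (h) (h)) (m (h) (h)))) = m(2, 2) = 2
  (m (m (m (m (h) (h)) (m (h) (h))) (m (h) (m (h) (h)))) (m (m (m (h) (h)) (m (h) (h))) (m (m (h) (h)) (m (h) (h))))) = m(0, 2) = 2

value = 2


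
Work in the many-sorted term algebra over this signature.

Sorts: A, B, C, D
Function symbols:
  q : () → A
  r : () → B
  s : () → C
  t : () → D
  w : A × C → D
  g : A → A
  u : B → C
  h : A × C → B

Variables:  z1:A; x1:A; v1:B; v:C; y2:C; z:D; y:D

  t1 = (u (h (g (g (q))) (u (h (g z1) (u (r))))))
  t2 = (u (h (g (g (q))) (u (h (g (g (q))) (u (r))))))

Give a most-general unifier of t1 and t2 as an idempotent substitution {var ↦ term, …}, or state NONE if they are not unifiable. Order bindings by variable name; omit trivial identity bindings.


{z1 ↦ (g (q))}


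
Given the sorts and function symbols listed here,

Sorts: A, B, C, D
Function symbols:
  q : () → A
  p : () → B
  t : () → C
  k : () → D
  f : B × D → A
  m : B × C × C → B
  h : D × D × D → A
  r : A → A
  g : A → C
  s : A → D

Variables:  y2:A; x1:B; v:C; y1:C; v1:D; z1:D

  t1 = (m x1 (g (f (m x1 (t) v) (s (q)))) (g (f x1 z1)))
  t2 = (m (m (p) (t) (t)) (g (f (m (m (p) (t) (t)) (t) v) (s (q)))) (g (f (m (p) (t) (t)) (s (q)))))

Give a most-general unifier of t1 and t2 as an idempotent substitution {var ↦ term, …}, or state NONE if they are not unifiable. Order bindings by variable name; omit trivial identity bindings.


{x1 ↦ (m (p) (t) (t)), z1 ↦ (s (q))}


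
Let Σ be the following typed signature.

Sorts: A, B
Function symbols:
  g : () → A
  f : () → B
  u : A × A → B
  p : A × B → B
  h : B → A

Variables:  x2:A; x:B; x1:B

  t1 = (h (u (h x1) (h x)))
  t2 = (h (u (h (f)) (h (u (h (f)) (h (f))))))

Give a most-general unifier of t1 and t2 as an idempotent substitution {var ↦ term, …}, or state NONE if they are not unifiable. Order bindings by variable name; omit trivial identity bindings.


{x ↦ (u (h (f)) (h (f))), x1 ↦ (f)}


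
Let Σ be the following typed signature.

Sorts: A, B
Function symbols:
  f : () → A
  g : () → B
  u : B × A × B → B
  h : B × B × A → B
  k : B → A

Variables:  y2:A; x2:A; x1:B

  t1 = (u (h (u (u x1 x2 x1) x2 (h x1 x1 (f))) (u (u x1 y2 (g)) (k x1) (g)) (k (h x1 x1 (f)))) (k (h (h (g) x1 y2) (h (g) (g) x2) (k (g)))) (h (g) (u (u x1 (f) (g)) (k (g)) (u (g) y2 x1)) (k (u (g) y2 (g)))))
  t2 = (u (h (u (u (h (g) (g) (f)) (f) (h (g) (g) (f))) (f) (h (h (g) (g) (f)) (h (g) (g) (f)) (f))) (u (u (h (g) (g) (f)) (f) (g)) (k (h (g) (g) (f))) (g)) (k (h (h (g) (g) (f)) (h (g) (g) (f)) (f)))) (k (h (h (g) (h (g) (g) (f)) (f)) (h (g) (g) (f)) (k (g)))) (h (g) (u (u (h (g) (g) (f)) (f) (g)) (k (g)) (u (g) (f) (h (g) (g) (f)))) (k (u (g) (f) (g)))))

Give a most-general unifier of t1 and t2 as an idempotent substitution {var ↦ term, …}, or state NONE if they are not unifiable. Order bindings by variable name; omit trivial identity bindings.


{x1 ↦ (h (g) (g) (f)), x2 ↦ (f), y2 ↦ (f)}


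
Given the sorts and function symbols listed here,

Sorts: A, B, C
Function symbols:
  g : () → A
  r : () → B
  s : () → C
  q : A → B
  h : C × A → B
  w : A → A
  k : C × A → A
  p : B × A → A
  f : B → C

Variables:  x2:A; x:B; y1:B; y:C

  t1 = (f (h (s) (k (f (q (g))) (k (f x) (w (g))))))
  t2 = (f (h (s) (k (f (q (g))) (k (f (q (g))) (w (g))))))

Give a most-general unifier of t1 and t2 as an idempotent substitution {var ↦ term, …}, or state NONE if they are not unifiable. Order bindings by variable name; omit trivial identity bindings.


{x ↦ (q (g))}


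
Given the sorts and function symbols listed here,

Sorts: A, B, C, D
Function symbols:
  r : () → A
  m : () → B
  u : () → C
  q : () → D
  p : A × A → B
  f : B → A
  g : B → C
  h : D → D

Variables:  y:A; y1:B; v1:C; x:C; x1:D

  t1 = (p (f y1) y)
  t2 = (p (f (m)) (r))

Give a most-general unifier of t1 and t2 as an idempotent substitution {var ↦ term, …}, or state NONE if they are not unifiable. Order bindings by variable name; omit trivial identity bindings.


{y ↦ (r), y1 ↦ (m)}


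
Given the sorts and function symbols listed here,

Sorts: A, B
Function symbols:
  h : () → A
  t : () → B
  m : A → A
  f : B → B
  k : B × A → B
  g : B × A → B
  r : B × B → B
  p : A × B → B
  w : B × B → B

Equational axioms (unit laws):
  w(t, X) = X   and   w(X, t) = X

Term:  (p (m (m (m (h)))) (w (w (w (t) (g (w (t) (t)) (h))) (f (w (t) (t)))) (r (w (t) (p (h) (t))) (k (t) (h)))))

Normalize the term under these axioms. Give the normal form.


1. (p (m (m (m (h)))) (w (w (w (t) (g (w (t) (t)) (h))) (f (w (t) (t)))) (r (w (t) (p (h) (t))) (k (t) (h)))))  →  (p (m (m (m (h)))) (w (w (g (w (t) (t)) (h)) (f (w (t) (t)))) (r (w (t) (p (h) (t))) (k (t) (h)))))
2. (p (m (m (m (h)))) (w (w (g (w (t) (t)) (h)) (f (w (t) (t)))) (r (w (t) (p (h) (t))) (k (t) (h)))))  →  (p (m (m (m (h)))) (w (w (g (t) (h)) (f (w (t) (t)))) (r (w (t) (p (h) (t))) (k (t) (h)))))
3. (p (m (m (m (h)))) (w (w (g (t) (h)) (f (w (t) (t)))) (r (w (t) (p (h) (t))) (k (t) (h)))))  →  (p (m (m (m (h)))) (w (w (g (t) (h)) (f (t))) (r (w (t) (p (h) (t))) (k (t) (h)))))
4. (p (m (m (m (h)))) (w (w (g (t) (h)) (f (t))) (r (w (t) (p (h) (t))) (k (t) (h)))))  →  (p (m (m (m (h)))) (w (w (g (t) (h)) (f (t))) (r (p (h) (t)) (k (t) (h)))))

normal form = (p (m (m (m (h)))) (w (w (g (t) (h)) (f (t))) (r (p (h) (t)) (k (t) (h)))))


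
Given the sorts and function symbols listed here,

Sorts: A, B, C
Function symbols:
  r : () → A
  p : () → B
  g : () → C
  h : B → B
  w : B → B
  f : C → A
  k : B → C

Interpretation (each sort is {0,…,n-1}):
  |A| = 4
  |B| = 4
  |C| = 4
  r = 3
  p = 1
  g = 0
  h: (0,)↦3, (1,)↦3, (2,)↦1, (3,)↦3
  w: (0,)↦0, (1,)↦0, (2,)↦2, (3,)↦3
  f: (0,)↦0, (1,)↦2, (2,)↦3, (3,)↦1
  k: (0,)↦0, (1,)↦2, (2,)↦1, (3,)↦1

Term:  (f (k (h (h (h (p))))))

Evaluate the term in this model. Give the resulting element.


value = 2

  p = 1
  (h (p)) = h(1,) = 3
  (h (h (p))) = h(3,) = 3
  (h (h (h (p)))) = h(3,) = 3
  (k (h (h (h (p))))) = k(3,) = 1
  (f (k (h (h (h (p)))))) = f(1,) = 2


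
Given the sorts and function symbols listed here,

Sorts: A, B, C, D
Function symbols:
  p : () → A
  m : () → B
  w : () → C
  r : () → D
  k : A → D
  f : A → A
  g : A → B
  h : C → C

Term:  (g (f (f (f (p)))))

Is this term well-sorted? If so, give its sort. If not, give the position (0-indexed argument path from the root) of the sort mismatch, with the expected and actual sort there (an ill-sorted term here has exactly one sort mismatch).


        (p) : A
      (f (p)) : A
    (f (f (p))) : A
  (f (f (f (p)))) : A
(g (f (f (f (p))))) : B

well-sorted; sort = B


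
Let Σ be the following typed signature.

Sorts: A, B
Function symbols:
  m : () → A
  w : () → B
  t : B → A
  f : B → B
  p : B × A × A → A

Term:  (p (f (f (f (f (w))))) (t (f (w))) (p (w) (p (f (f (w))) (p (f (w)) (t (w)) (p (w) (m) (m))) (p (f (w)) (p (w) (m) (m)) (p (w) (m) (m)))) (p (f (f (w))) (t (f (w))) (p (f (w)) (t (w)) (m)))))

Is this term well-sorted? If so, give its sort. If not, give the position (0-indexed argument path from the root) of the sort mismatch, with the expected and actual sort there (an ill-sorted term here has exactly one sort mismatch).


well-sorted; sort = A

          (w) : B
        (f (w)) : B
      (f (f (w))) : B
    (f (f (f (w)))) : B
  (f (f (f (f (w))))) : B
      (w) : B
    (f (w)) : B
  (t (f (w))) : A
    (w) : B
          (w) : B
        (f (w)) : B
      (f (f (w))) : B
          (w) : B
        (f (w)) : B
          (w) : B
        (t (w)) : A
          (w) : B
          (m) : A
          (m) : A
        (p (w) (m) (m)) : A
      (p (f (w)) (t (w)) (p (w) (m) (m))) : A
          (w) : B
        (f (w)) : B
          (w) : B
          (m) : A
          (m) : A
        (p (w) (m) (m)) : A
          (w) : B
          (m) : A
          (m) : A
        (p (w) (m) (m)) : A
      (p (f (w)) (p (w) (m) (m)) (p (w) (m) (m))) : A
    (p (f (f (w))) (p (f (w)) (t (w)) (p (w) (m) (m))) (p (f (w)) (p (w) (m) (m)) (p (w) (m) (m)))) : A
          (w) : B
        (f (w)) : B
      (f (f (w))) : B
          (w) : B
        (f (w)) : B
      (t (f (w))) : A
          (w) : B
        (f (w)) : B
          (w) : B
        (t (w)) : A
        (m) : A
      (p (f (w)) (t (w)) (m)) : A
    (p (f (f (w))) (t (f (w))) (p (f (w)) (t (w)) (m))) : A
  (p (w) (p (f (f (w))) (p (f (w)) (t (w)) (p (w) (m) (m))) (p (f (w)) (p (w) (m) (m)) (p (w) (m) (m)))) (p (f (f (w))) (t (f (w))) (p (f (w)) (t (w)) (m)))) : A
(p (f (f (f (f (w))))) (t (f (w))) (p (w) (p (f (f (w))) (p (f (w)) (t (w)) (p (w) (m) (m))) (p (f (w)) (p (w) (m) (m)) (p (w) (m) (m)))) (p (f (f (w))) (t (f (w))) (p (f (w)) (t (w)) (m))))) : A


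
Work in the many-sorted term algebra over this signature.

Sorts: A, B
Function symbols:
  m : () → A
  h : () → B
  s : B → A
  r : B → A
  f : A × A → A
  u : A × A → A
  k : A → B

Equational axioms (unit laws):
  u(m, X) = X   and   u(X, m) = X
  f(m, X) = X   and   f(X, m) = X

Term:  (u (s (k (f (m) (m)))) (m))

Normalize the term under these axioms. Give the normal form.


1. (u (s (k (f (m) (m)))) (m))  →  (s (k (f (m) (m))))
2. (s (k (f (m) (m))))  →  (s (k (m)))

normal form = (s (k (m)))


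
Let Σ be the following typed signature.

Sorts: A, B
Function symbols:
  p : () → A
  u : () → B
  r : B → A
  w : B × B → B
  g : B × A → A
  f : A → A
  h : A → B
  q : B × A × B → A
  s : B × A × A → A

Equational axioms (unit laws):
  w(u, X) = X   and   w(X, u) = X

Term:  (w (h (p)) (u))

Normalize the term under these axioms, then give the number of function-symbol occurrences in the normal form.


1. (w (h (p)) (u))  →  (h (p))
normal form: (h (p))

size = 2


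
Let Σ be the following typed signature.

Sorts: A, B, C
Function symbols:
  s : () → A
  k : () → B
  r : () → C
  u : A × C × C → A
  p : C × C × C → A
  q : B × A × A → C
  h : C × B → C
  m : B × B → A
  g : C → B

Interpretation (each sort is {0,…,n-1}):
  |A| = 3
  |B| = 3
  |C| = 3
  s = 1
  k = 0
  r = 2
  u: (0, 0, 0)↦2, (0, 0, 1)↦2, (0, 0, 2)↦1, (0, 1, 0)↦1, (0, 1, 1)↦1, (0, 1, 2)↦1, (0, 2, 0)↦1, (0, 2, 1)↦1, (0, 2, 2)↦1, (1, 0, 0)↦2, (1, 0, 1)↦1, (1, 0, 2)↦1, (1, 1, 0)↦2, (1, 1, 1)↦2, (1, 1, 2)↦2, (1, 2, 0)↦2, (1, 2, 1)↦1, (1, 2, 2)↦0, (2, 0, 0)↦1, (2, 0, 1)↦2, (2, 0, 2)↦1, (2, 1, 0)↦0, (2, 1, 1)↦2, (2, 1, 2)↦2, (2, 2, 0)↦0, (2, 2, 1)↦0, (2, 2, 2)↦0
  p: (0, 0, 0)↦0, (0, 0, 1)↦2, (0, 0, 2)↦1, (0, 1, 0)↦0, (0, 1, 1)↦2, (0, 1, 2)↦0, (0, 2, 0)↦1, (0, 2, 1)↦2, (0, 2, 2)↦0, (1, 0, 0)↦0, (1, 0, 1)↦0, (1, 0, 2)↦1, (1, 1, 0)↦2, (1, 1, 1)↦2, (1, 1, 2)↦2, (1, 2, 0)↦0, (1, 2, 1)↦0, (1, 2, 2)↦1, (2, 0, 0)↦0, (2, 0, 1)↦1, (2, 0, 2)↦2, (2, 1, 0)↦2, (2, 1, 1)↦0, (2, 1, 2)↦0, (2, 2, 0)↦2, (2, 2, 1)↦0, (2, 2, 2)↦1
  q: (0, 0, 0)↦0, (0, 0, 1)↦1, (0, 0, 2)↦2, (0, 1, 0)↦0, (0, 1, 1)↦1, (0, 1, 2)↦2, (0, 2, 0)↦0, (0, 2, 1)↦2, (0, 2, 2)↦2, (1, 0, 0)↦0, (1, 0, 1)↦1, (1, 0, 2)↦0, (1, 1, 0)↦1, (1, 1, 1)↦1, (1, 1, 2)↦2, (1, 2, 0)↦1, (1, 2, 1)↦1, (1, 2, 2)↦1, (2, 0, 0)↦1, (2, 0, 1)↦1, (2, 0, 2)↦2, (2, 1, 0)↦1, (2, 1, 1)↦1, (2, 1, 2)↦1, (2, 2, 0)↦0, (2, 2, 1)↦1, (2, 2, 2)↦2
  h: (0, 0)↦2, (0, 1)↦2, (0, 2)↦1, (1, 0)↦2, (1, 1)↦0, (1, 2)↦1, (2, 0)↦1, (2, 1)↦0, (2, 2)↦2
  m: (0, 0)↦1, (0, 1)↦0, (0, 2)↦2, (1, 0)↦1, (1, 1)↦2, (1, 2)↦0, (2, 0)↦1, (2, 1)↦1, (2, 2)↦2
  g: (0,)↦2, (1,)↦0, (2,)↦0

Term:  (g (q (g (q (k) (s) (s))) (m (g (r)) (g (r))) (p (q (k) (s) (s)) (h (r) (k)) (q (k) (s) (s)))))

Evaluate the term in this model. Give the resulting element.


  k = 0
  s = 1
  s = 1
  (q (k) (s) (s)) = q(0, 1, 1) = 1
  (g (q (k) (s) (s))) = g(1,) = 0
  r = 2
  (g (r)) = g(2,) = 0
  r = 2
  (g (r)) = g(2,) = 0
  (m (g (r)) (g (r))) = m(0, 0) = 1
  k = 0
  s = 1
  s = 1
  (q (k) (s) (s)) = q(0, 1, 1) = 1
  r = 2
  k = 0
  (h (r) (k)) = h(2, 0) = 1
  k = 0
  s = 1
  s = 1
  (q (k) (s) (s)) = q(0, 1, 1) = 1
  (p (q (k) (s) (s)) (h (r) (k)) (q (k) (s) (s))) = p(1, 1, 1) = 2
  (q (g (q (k) (s) (s))) (m (g (r)) (g (r))) (p (q (k) (s) (s)) (h (r) (k)) (q (k) (s) (s)))) = q(0, 1, 2) = 2
  (g (q (g (q (k) (s) (s))) (m (g (r)) (g (r))) (p (q (k) (s) (s)) (h (r) (k)) (q (k) (s) (s))))) = g(2,) = 0

value = 0


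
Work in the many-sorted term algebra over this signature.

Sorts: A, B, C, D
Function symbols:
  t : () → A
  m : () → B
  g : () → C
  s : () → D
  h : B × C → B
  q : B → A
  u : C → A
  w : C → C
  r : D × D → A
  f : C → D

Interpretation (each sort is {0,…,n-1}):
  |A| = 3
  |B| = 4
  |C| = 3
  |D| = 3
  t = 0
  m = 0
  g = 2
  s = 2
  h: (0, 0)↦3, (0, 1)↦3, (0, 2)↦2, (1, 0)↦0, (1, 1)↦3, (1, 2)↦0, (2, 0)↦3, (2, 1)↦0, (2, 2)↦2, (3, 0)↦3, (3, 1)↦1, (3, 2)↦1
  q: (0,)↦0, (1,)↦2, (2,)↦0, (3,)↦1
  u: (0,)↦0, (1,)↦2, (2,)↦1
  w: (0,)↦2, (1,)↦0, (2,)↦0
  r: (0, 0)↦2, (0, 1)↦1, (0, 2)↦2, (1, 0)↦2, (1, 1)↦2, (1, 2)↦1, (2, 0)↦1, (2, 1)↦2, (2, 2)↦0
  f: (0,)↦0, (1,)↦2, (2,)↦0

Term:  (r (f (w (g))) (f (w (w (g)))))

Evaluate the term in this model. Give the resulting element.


value = 2

  g = 2
  (w (g)) = w(2,) = 0
  (f (w (g))) = f(0,) = 0
  g = 2
  (w (g)) = w(2,) = 0
  (w (w (g))) = w(0,) = 2
  (f (w (w (g)))) = f(2,) = 0
  (r (f (w (g))) (f (w (w (g))))) = r(0, 0) = 2


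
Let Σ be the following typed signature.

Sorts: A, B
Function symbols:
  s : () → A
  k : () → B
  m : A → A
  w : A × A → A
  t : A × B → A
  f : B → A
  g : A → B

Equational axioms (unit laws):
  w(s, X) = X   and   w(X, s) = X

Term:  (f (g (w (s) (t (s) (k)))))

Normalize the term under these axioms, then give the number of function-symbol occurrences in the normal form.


1. (f (g (w (s) (t (s) (k)))))  →  (f (g (t (s) (k))))
normal form: (f (g (t (s) (k))))

size = 5


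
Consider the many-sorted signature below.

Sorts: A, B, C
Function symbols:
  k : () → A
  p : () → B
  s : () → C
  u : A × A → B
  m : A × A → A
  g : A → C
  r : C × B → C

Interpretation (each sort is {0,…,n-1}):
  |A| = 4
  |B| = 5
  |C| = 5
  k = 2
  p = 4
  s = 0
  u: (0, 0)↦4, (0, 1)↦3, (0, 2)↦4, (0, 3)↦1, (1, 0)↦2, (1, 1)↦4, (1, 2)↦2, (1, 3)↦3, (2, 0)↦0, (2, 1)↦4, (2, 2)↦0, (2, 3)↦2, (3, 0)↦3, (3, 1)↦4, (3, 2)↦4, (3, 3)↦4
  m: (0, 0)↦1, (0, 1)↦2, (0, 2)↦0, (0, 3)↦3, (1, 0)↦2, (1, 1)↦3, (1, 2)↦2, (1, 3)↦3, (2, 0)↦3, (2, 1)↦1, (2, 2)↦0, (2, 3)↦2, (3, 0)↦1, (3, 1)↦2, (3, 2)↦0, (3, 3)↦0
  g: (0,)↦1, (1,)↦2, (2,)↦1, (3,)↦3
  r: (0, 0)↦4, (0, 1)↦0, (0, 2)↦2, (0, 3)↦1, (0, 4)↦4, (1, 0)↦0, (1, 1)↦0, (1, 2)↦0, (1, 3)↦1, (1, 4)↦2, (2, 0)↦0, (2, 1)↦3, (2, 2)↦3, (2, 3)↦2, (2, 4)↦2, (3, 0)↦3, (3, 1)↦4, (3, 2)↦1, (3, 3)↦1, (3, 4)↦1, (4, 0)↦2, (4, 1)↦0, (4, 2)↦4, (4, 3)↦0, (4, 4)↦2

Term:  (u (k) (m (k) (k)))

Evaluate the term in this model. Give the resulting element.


  k = 2
  k = 2
  k = 2
  (m (k) (k)) = m(2, 2) = 0
  (u (k) (m (k) (k))) = u(2, 0) = 0

value = 0


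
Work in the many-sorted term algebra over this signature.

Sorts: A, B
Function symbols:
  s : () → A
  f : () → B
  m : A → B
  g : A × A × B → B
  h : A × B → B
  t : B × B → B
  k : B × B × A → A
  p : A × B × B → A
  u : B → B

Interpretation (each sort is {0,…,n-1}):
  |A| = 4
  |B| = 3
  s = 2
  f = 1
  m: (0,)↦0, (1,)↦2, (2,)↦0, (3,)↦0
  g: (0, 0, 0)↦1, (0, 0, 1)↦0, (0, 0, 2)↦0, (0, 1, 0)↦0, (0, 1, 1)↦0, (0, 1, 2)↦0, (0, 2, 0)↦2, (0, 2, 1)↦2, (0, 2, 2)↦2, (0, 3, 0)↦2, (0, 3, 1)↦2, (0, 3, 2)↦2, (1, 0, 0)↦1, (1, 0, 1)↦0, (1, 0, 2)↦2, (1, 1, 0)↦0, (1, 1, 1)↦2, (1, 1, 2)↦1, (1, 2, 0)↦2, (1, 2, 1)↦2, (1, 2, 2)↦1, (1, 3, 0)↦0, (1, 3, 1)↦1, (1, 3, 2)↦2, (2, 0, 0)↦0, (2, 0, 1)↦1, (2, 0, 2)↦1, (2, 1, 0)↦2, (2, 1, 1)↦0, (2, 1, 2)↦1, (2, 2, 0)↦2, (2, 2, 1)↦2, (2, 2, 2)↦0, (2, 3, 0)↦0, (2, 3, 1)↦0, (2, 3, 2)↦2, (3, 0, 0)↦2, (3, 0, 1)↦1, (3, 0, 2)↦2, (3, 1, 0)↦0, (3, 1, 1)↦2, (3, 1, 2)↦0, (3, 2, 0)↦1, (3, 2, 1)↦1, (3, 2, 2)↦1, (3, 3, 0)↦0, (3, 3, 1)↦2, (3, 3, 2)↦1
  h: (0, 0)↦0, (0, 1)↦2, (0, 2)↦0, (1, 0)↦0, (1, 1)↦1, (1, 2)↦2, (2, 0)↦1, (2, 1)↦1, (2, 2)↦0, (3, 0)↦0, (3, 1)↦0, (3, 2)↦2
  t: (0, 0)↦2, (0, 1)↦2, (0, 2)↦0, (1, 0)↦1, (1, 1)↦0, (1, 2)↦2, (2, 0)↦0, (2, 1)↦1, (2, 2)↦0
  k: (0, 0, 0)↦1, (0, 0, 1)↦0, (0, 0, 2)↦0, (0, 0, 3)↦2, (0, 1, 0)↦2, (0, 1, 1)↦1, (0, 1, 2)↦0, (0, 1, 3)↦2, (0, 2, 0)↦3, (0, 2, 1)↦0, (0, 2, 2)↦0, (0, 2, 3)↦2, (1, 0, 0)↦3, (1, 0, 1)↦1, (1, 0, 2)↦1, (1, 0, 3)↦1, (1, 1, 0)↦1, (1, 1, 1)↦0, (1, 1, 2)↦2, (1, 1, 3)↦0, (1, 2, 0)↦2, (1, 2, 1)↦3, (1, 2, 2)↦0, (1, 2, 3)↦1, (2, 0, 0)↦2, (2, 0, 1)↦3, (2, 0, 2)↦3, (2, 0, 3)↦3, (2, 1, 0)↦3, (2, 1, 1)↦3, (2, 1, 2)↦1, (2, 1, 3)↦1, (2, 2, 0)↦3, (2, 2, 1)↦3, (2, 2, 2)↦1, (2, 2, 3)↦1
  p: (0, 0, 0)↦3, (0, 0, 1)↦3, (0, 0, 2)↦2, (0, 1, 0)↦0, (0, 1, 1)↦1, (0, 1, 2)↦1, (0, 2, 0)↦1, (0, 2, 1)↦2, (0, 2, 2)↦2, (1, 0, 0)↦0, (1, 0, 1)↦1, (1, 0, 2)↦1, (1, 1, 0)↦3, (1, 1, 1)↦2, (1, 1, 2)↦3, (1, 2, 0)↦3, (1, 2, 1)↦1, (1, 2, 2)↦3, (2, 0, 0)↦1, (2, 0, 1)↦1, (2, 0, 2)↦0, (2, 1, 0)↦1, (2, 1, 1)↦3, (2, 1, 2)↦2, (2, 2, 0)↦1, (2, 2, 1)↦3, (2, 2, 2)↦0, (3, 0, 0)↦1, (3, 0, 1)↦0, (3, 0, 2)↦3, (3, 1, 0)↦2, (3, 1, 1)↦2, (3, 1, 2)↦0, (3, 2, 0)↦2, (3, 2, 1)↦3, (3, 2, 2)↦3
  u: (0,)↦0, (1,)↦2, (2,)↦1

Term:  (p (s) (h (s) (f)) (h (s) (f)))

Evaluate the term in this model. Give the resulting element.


value = 3

  s = 2
  s = 2
  f = 1
  (h (s) (f)) = h(2, 1) = 1
  s = 2
  f = 1
  (h (s) (f)) = h(2, 1) = 1
  (p (s) (h (s) (f)) (h (s) (f))) = p(2, 1, 1) = 3


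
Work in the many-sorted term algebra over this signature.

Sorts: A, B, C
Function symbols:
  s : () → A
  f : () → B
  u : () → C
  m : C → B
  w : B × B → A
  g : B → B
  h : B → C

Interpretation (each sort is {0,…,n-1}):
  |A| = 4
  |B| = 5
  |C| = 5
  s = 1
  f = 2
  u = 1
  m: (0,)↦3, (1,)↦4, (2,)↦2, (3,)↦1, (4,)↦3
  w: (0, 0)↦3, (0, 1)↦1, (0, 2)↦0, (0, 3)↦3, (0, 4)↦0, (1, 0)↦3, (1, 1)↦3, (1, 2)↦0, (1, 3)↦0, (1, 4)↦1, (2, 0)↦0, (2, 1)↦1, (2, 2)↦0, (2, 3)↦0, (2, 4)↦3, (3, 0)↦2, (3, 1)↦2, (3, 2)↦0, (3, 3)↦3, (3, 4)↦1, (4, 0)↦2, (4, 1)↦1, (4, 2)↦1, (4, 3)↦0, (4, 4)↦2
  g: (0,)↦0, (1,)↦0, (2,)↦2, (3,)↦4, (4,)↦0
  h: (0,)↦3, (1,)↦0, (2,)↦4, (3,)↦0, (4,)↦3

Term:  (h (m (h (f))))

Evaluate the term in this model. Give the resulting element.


  f = 2
  (h (f)) = h(2,) = 4
  (m (h (f))) = m(4,) = 3
  (h (m (h (f)))) = h(3,) = 0

value = 0


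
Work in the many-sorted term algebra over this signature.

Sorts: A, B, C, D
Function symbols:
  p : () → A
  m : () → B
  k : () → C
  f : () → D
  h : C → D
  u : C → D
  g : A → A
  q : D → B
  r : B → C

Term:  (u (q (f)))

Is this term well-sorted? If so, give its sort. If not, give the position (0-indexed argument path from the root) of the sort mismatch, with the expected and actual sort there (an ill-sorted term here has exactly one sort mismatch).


    (f) : D
  (q (f)) : B
(u (q (f))) : ✗ arg 0 at [0] has sort B, expected C

ill-sorted at position [0]: expected C, got B


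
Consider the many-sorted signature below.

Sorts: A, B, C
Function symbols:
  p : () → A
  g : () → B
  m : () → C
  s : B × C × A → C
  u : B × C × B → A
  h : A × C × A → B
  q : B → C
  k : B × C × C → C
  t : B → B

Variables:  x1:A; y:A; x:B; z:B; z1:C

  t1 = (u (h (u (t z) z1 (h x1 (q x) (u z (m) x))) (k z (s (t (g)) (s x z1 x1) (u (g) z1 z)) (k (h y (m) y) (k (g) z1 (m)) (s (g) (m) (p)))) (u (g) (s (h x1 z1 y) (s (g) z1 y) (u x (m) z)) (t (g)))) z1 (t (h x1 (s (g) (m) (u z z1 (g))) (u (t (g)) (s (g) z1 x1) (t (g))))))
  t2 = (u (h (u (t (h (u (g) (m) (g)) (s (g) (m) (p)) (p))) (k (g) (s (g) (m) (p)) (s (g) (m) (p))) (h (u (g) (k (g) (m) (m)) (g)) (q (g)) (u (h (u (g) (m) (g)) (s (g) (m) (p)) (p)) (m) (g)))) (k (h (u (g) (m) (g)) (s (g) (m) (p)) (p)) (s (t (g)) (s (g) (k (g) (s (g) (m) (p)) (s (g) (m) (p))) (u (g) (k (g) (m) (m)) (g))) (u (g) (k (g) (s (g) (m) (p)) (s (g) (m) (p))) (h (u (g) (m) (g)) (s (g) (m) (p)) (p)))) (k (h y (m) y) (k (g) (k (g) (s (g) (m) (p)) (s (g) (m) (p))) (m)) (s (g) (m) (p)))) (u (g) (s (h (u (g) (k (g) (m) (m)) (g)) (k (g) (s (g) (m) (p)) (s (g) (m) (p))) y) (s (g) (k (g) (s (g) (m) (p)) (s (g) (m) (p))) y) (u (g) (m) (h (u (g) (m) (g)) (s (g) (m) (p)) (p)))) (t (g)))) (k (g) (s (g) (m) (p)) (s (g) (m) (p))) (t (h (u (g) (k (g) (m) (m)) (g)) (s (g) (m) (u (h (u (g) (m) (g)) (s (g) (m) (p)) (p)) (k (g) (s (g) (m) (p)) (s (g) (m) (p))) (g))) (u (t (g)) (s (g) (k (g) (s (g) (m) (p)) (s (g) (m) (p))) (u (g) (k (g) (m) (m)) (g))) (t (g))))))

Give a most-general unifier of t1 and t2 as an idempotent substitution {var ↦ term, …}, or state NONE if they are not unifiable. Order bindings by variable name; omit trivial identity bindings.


{x ↦ (g), x1 ↦ (u (g) (k (g) (m) (m)) (g)), z ↦ (h (u (g) (m) (g)) (s (g) (m) (p)) (p)), z1 ↦ (k (g) (s (g) (m) (p)) (s (g) (m) (p)))}


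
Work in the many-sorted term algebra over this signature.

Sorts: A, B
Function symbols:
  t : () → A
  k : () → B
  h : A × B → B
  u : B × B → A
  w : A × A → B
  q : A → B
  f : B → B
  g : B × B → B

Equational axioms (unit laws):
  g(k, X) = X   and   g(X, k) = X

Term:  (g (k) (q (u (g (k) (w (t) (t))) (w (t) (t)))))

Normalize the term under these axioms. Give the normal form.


1. (g (k) (q (u (g (k) (w (t) (t))) (w (t) (t)))))  →  (q (u (g (k) (w (t) (t))) (w (t) (t))))
2. (q (u (g (k) (w (t) (t))) (w (t) (t))))  →  (q (u (w (t) (t)) (w (t) (t))))

normal form = (q (u (w (t) (t)) (w (t) (t))))


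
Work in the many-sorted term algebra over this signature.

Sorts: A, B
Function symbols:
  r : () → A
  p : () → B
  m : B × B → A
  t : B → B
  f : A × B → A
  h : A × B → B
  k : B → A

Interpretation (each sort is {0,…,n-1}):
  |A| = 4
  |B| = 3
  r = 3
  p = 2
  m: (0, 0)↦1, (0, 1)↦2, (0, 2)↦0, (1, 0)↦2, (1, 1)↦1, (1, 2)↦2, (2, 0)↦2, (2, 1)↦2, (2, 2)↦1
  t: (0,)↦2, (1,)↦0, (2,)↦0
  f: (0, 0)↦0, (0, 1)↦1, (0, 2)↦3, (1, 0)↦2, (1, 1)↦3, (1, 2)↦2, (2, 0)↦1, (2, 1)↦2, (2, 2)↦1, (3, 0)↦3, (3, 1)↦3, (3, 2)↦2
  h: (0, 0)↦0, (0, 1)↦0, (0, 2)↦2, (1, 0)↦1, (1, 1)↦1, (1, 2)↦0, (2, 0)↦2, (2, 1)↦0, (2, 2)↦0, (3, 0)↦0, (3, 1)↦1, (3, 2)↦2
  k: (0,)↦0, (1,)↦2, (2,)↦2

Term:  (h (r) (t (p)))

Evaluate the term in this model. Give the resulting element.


  r = 3
  p = 2
  (t (p)) = t(2,) = 0
  (h (r) (t (p))) = h(3, 0) = 0

value = 0


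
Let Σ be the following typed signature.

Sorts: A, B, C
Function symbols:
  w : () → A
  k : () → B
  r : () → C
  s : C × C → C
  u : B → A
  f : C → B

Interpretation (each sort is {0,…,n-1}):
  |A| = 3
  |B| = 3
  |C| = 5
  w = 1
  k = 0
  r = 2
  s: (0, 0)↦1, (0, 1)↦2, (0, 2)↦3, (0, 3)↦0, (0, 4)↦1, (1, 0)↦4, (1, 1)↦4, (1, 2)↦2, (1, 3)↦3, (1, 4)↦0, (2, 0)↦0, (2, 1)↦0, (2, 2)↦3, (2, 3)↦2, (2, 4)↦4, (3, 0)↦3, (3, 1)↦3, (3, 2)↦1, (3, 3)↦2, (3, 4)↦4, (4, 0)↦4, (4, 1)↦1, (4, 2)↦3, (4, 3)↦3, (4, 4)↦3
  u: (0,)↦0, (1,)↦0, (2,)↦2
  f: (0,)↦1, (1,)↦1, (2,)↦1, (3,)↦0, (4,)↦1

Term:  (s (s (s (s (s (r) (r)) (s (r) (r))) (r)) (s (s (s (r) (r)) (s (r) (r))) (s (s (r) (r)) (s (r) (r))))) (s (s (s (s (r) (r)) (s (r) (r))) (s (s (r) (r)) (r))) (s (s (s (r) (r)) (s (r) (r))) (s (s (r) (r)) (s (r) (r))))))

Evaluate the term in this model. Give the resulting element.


  r = 2
  r = 2
  (s (r) (r)) = s(2, 2) = 3
  r = 2
  r = 2
  (s (r) (r)) = s(2, 2) = 3
  (s (s (r) (r)) (s (r) (r))) = s(3, 3) = 2
  r = 2
  (s (s (s (r) (r)) (s (r) (r))) (r)) = s(2, 2) = 3
  r = 2
  r = 2
  (s (r) (r)) = s(2, 2) = 3
  r = 2
  r = 2
  (s (r) (r)) = s(2, 2) = 3
  (s (s (r) (r)) (s (r) (r))) = s(3, 3) = 2
  r = 2
  r = 2
  (s (r) (r)) = s(2, 2) = 3
  r = 2
  r = 2
  (s (r) (r)) = s(2, 2) = 3
  (s (s (r) (r)) (s (r) (r))) = s(3, 3) = 2
  (s (s (s (r) (r)) (s (r) (r))) (s (s (r) (r)) (s (r) (r)))) = s(2, 2) = 3
  (s (s (s (s (r) (r)) (s (r) (r))) (r)) (s (s (s (r) (r)) (s (r) (r))) (s (s (r) (r)) (s (r) (r))))) = s(3, 3) = 2
  r = 2
  r = 2
  (s (r) (r)) = s(2, 2) = 3
  r = 2
  r = 2
  (s (r) (r)) = s(2, 2) = 3
  (s (s (r) (r)) (s (r) (r))) = s(3, 3) = 2
  r = 2
  r = 2
  (s (r) (r)) = s(2, 2) = 3
  r = 2
  (s (s (r) (r)) (r)) = s(3, 2) = 1
  (s (s (s (r) (r)) (s (r) (r))) (s (s (r) (r)) (r))) = s(2, 1) = 0
  r = 2
  r = 2
  (s (r) (r)) = s(2, 2) = 3
  r = 2
  r = 2
  (s (r) (r)) = s(2, 2) = 3
  (s (s (r) (r)) (s (r) (r))) = s(3, 3) = 2
  r = 2
  r = 2
  (s (r) (r)) = s(2, 2) = 3
  r = 2
  r = 2
  (s (r) (r)) = s(2, 2) = 3
  (s (s (r) (r)) (s (r) (r))) = s(3, 3) = 2
  (s (s (s (r) (r)) (s (r) (r))) (s (s (r) (r)) (s (r) (r)))) = s(2, 2) = 3
  (s (s (s (s (r) (r)) (s (r) (r))) (s (s (r) (r)) (r))) (s (s (s (r) (r)) (s (r) (r))) (s (s (r) (r)) (s (r) (r))))) = s(0, 3) = 0
  (s (s (s (s (s (r) (r)) (s (r) (r))) (r)) (s (s (s (r) (r)) (s (r) (r))) (s (s (r) (r)) (s (r) (r))))) (s (s (s (s (r) (r)) (s (r) (r))) (s (s (r) (r)) (r))) (s (s (s (r) (r)) (s (r) (r))) (s (s (r) (r)) (s (r) (r)))))) = s(2, 0) = 0

value = 0


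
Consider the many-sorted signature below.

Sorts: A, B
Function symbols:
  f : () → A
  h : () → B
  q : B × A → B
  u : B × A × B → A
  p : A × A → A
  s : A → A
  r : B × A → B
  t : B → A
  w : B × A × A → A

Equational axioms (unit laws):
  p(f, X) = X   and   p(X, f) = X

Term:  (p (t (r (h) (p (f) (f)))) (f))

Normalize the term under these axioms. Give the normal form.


1. (p (t (r (h) (p (f) (f)))) (f))  →  (t (r (h) (p (f) (f))))
2. (t (r (h) (p (f) (f))))  →  (t (r (h) (f)))

normal form = (t (r (h) (f)))


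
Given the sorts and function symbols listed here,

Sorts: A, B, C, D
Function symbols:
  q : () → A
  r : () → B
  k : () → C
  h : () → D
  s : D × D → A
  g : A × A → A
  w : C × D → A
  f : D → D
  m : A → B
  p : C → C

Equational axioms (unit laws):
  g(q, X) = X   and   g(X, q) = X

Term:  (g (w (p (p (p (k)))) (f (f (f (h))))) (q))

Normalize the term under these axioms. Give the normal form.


1. (g (w (p (p (p (k)))) (f (f (f (h))))) (q))  →  (w (p (p (p (k)))) (f (f (f (h)))))

normal form = (w (p (p (p (k)))) (f (f (f (h)))))


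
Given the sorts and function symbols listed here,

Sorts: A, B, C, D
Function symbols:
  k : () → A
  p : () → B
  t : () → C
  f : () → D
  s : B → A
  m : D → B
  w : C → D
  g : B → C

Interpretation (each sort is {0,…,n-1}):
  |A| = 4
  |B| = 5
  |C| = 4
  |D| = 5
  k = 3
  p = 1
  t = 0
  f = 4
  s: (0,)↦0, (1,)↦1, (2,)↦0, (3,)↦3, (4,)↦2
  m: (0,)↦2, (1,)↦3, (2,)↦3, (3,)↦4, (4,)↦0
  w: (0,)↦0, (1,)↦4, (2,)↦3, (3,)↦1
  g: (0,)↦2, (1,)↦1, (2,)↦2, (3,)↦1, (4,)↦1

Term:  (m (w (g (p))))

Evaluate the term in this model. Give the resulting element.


value = 0

  p = 1
  (g (p)) = g(1,) = 1
  (w (g (p))) = w(1,) = 4
  (m (w (g (p)))) = m(4,) = 0


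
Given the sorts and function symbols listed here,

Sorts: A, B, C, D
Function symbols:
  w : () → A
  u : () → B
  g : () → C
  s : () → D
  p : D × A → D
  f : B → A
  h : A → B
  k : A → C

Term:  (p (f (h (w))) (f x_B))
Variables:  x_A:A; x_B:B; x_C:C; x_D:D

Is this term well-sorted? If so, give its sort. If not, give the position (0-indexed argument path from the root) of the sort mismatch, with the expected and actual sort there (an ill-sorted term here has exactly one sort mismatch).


ill-sorted at position [0]: expected D, got A

      (w) : A
    (h (w)) : B
  (f (h (w))) : A
    x_B : B
  (f x_B) : A
(p (f (h (w))) (f x_B)) : ✗ arg 0 at [0] has sort A, expected D


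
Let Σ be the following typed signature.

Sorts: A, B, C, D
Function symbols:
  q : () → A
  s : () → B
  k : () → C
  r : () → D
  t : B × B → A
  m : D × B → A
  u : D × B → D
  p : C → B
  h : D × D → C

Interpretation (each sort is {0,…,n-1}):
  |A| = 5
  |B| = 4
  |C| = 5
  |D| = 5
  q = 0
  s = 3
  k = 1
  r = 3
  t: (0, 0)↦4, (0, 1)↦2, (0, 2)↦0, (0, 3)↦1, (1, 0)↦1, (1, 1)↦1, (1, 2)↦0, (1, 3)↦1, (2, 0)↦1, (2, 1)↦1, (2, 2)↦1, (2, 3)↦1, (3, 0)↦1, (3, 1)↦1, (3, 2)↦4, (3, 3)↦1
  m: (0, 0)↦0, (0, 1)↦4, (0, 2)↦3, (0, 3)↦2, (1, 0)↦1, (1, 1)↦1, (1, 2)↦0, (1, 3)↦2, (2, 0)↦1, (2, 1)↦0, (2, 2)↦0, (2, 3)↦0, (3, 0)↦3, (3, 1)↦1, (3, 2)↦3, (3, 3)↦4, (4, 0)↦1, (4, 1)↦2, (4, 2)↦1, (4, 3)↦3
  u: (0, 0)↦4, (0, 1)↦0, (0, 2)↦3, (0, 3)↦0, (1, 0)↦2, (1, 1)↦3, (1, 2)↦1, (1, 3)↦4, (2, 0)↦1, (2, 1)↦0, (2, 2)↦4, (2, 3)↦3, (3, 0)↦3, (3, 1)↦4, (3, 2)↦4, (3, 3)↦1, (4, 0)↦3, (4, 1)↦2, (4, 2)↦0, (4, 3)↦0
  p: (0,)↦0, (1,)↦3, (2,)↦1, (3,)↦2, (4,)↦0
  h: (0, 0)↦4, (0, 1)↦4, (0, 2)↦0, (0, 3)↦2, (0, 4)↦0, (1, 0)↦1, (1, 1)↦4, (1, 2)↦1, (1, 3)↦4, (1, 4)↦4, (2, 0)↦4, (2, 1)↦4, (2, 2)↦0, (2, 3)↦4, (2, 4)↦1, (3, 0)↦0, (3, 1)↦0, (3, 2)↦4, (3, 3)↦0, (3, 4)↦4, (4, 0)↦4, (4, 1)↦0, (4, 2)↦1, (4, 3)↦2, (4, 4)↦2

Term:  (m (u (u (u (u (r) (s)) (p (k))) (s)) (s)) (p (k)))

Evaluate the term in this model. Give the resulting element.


value = 2

  r = 3
  s = 3
  (u (r) (s)) = u(3, 3) = 1
  k = 1
  (p (k)) = p(1,) = 3
  (u (u (r) (s)) (p (k))) = u(1, 3) = 4
  s = 3
  (u (u (u (r) (s)) (p (k))) (s)) = u(4, 3) = 0
  s = 3
  (u (u (u (u (r) (s)) (p (k))) (s)) (s)) = u(0, 3) = 0
  k = 1
  (p (k)) = p(1,) = 3
  (m (u (u (u (u (r) (s)) (p (k))) (s)) (s)) (p (k))) = m(0, 3) = 2


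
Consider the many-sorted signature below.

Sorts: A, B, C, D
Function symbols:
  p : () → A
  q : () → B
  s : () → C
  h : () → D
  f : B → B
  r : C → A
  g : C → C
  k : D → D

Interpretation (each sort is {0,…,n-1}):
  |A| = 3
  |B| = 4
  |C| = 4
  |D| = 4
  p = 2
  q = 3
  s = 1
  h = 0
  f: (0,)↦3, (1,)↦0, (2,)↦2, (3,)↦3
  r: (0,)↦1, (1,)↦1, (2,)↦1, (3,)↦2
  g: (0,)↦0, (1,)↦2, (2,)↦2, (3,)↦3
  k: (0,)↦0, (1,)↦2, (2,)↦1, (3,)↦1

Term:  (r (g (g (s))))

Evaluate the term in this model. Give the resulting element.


  s = 1
  (g (s)) = g(1,) = 2
  (g (g (s))) = g(2,) = 2
  (r (g (g (s)))) = r(2,) = 1

value = 1
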